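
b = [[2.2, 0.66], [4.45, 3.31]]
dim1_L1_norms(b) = [2.86, 7.76]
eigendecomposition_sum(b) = [[0.62,-0.17],[-1.18,0.33]] + [[1.58, 0.83], [5.63, 2.98]]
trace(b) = 5.51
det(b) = 4.35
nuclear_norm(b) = 6.69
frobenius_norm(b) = 6.00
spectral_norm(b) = 5.96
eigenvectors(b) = [[-0.47, -0.27], [0.88, -0.96]]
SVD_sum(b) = [[1.82, 1.22], [4.60, 3.09]] + [[0.38, -0.56], [-0.15, 0.22]]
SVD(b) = [[-0.37, -0.93], [-0.93, 0.37]] @ diag([5.958391806727807, 0.7292236128369272]) @ [[-0.83,-0.56],  [-0.56,0.83]]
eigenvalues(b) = [0.95, 4.56]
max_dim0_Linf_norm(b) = 4.45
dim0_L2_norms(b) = [4.96, 3.38]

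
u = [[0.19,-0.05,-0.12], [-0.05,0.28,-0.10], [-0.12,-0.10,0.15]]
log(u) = [[-2.59, -0.83, -1.70], [-0.83, -1.7, -1.17], [-1.7, -1.17, -3.36]]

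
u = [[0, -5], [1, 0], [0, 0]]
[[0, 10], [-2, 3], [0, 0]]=u @ [[-2, 3], [0, -2]]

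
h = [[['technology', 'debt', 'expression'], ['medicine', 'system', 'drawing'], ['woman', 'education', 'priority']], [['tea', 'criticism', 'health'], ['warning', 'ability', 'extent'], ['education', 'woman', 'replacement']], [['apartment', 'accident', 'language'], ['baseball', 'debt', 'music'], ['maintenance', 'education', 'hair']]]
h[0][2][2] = 'priority'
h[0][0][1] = 'debt'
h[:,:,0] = [['technology', 'medicine', 'woman'], ['tea', 'warning', 'education'], ['apartment', 'baseball', 'maintenance']]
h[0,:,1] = ['debt', 'system', 'education']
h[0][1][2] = 'drawing'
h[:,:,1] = [['debt', 'system', 'education'], ['criticism', 'ability', 'woman'], ['accident', 'debt', 'education']]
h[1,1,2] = 'extent'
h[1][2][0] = 'education'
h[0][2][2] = 'priority'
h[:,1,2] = ['drawing', 'extent', 'music']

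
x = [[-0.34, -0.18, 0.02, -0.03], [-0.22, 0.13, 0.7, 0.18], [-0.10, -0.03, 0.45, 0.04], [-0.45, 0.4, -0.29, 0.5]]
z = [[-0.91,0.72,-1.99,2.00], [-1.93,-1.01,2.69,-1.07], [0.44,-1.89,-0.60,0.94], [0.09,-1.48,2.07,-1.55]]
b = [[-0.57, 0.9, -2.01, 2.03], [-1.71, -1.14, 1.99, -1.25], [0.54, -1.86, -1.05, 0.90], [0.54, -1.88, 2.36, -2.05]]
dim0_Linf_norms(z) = [1.93, 1.89, 2.69, 2.0]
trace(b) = -4.81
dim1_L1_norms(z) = [5.62, 6.7, 3.87, 5.19]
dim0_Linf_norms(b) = [1.71, 1.88, 2.36, 2.05]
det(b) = -2.77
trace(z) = -4.07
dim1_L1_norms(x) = [0.57, 1.23, 0.62, 1.64]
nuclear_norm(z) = 9.69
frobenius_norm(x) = 1.28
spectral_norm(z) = 5.13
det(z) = 2.04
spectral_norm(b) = 5.38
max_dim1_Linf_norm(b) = 2.36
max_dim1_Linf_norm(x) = 0.7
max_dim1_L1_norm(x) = 1.64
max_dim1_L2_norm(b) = 3.69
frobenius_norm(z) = 6.03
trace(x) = 0.74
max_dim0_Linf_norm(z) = 2.69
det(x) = -0.01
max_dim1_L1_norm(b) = 6.83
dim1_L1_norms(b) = [5.51, 6.09, 4.35, 6.83]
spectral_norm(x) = 0.89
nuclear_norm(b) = 9.78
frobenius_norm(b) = 6.19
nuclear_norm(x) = 2.13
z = b + x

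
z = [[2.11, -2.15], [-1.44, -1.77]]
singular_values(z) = [3.04, 2.25]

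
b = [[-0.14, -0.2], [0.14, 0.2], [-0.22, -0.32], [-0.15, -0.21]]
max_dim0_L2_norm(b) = 0.48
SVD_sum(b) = [[-0.14, -0.2], [0.14, 0.2], [-0.22, -0.32], [-0.15, -0.21]] + [[-0.0, 0.00], [0.00, -0.0], [0.0, -0.00], [-0.00, 0.0]]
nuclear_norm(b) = 0.58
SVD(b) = [[-0.42,0.12], [0.42,-0.12], [-0.67,-0.64], [-0.44,0.75]] @ diag([0.5801589711801904, 0.003945650661568331]) @ [[0.57, 0.82], [-0.82, 0.57]]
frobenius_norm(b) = 0.58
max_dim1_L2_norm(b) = 0.39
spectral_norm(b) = 0.58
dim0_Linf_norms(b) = [0.22, 0.32]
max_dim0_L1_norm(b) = 0.93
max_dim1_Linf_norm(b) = 0.32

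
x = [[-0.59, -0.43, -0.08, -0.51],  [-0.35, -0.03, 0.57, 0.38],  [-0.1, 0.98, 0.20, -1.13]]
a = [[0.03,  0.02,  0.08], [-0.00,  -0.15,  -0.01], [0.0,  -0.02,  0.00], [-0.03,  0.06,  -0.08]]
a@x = [[-0.03, 0.06, 0.02, -0.10], [0.05, -0.01, -0.09, -0.05], [0.01, 0.00, -0.01, -0.01], [0.0, -0.07, 0.02, 0.13]]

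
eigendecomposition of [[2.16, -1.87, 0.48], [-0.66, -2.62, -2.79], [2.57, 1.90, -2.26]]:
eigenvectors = [[(0.9+0j), (-0.18-0.16j), -0.18+0.16j], [(-0.28+0j), -0.69+0.00j, -0.69-0.00j], [0.34+0.00j, -0.01+0.68j, (-0.01-0.68j)]]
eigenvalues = [(2.92+0j), (-2.82+2.6j), (-2.82-2.6j)]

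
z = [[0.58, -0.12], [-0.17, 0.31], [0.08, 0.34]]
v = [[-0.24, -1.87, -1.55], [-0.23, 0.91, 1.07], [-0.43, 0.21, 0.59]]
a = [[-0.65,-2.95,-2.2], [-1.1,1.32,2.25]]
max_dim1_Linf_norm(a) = 2.95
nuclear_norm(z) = 1.07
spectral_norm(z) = 0.65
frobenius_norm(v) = 2.93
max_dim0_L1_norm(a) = 4.45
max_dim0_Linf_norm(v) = 1.87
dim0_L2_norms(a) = [1.28, 3.23, 3.15]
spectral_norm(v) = 2.85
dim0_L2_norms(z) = [0.61, 0.48]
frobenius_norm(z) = 0.77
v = z @ a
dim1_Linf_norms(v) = [1.87, 1.07, 0.59]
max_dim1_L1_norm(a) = 5.8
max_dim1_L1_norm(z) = 0.7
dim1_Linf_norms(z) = [0.58, 0.31, 0.34]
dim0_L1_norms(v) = [0.9, 2.99, 3.21]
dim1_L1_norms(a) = [5.8, 4.67]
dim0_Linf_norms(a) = [1.1, 2.95, 2.25]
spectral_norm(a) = 4.43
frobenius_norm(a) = 4.69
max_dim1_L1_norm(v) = 3.66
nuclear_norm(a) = 5.96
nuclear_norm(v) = 3.50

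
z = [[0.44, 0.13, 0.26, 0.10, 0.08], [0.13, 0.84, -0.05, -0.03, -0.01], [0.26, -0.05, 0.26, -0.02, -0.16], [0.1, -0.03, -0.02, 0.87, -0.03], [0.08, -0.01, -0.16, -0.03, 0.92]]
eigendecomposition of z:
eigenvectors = [[0.58,-0.72,0.22,-0.32,0.01], [-0.14,0.27,0.92,-0.23,0.08], [-0.77,-0.59,0.07,-0.03,-0.21], [-0.10,0.23,-0.28,-0.89,-0.27], [-0.19,-0.08,-0.15,-0.24,0.94]]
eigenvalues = [0.01, 0.58, 0.88, 0.89, 0.96]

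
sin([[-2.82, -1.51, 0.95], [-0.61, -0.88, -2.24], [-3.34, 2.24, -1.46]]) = [[-2.65, 1.15, 2.75], [5.98, -3.39, -3.94], [-0.90, 7.66, -7.69]]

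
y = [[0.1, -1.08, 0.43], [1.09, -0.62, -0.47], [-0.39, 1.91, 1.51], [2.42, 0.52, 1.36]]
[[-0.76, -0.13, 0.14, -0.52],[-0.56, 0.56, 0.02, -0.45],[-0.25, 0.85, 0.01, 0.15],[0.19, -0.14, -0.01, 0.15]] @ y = [[-1.53, 0.9, -0.76], [-0.54, 0.06, -1.09], [1.26, -0.16, -0.29], [0.23, -0.06, 0.34]]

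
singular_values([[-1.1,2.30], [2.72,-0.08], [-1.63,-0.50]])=[3.44, 2.23]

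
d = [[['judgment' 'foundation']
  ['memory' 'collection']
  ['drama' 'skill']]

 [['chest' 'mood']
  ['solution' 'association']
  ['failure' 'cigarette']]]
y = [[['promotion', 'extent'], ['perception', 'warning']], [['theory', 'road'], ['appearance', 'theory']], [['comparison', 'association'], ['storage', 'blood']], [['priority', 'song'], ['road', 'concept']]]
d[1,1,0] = 'solution'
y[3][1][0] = 'road'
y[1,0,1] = 'road'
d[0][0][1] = 'foundation'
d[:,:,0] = [['judgment', 'memory', 'drama'], ['chest', 'solution', 'failure']]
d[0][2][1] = 'skill'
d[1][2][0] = 'failure'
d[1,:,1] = ['mood', 'association', 'cigarette']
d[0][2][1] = 'skill'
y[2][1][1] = 'blood'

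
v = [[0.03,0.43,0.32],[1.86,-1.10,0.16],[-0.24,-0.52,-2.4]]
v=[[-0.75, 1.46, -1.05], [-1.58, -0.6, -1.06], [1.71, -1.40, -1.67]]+[[0.78,-1.03,1.37], [3.44,-0.50,1.22], [-1.95,0.88,-0.73]]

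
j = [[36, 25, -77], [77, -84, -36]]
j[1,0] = 77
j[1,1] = -84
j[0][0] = 36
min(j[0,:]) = -77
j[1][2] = -36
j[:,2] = [-77, -36]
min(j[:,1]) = -84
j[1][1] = -84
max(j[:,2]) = -36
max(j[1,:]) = 77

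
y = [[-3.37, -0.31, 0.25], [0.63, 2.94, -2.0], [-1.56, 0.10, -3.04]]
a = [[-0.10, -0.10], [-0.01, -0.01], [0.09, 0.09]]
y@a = [[0.36, 0.36], [-0.27, -0.27], [-0.12, -0.12]]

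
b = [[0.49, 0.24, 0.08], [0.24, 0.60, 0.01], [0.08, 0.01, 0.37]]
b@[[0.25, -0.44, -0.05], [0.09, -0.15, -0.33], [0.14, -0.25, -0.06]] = [[0.16, -0.27, -0.11], [0.12, -0.20, -0.21], [0.07, -0.13, -0.03]]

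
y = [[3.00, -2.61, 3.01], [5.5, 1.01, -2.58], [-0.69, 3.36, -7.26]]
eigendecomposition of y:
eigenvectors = [[-0.13-0.38j,-0.13+0.38j,-0.16+0.00j],[-0.86+0.00j,(-0.86-0j),(0.49+0j)],[(-0.29+0.13j),(-0.29-0.13j),0.85+0.00j]]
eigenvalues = [(0.97+2.85j), (0.97-2.85j), (-5.19+0j)]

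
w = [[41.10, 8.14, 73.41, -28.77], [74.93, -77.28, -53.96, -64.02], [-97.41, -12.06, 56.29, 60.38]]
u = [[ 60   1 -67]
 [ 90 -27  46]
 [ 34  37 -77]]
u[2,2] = -77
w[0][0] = 41.1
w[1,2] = -53.96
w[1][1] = -77.28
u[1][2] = 46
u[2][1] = 37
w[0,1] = 8.14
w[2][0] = -97.41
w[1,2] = -53.96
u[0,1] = 1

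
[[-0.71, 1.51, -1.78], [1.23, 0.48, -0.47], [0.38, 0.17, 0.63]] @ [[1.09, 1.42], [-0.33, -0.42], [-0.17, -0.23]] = [[-0.97, -1.23],[1.26, 1.65],[0.25, 0.32]]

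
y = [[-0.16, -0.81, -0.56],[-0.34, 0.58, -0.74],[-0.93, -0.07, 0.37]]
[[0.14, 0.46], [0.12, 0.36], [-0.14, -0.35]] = y@[[0.07, 0.13],[-0.03, -0.14],[-0.22, -0.65]]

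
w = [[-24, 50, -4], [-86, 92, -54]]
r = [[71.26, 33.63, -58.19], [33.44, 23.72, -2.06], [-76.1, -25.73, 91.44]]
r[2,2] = 91.44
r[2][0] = -76.1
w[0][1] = 50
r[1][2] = -2.06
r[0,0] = 71.26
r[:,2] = [-58.19, -2.06, 91.44]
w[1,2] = -54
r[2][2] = 91.44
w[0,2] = -4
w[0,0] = -24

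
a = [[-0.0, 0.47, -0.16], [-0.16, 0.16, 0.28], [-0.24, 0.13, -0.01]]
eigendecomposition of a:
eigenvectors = [[-0.68+0.00j, -0.68-0.00j, (0.7+0j)], [-0.29-0.53j, (-0.29+0.53j), -0.19+0.00j], [0.08-0.40j, 0.08+0.40j, (0.69+0j)]]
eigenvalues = [(0.22+0.28j), (0.22-0.28j), (-0.29+0j)]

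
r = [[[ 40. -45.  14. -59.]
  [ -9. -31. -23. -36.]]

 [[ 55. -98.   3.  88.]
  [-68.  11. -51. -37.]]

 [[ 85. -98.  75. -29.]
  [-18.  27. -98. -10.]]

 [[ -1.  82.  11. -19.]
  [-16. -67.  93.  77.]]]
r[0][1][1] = -31.0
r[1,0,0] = 55.0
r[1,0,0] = 55.0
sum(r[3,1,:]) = 87.0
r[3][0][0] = -1.0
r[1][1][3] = -37.0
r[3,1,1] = -67.0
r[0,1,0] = -9.0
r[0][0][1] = -45.0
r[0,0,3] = -59.0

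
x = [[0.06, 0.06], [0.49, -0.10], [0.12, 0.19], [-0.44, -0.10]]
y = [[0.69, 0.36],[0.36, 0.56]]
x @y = [[0.06,0.06], [0.30,0.12], [0.15,0.15], [-0.34,-0.21]]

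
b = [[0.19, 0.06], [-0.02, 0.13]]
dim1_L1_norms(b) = [0.25, 0.15]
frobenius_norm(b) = 0.24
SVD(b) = [[-0.99, -0.17], [-0.17, 0.99]] @ diag([0.20097973777934633, 0.12886871227006652]) @ [[-0.91, -0.40], [-0.4, 0.91]]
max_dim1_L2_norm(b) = 0.2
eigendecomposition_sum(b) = [[0.09-0.13j,(0.03-0.28j)], [-0.01+0.09j,(0.06+0.15j)]] + [[(0.09+0.13j), 0.03+0.28j], [-0.01-0.09j, 0.06-0.15j]]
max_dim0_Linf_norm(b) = 0.19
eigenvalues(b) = [(0.16+0.02j), (0.16-0.02j)]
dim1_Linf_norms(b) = [0.19, 0.13]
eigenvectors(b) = [[(0.87+0j), (0.87-0j)], [-0.43+0.25j, (-0.43-0.25j)]]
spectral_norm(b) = 0.20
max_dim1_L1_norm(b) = 0.25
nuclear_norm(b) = 0.33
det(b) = 0.03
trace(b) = 0.32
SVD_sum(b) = [[0.18, 0.08], [0.03, 0.01]] + [[0.01, -0.02], [-0.05, 0.12]]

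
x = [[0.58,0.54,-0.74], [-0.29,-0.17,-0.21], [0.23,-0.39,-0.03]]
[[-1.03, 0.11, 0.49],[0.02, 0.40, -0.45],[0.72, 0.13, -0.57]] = x @ [[0.46, -0.44, 0.20], [-1.62, -0.53, 1.53], [0.57, -0.88, 0.61]]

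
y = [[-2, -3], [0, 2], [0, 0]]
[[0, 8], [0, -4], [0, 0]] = y @ [[0, -1], [0, -2]]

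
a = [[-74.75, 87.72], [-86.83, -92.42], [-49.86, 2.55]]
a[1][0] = -86.83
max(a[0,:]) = 87.72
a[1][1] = -92.42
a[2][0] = -49.86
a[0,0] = -74.75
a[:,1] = [87.72, -92.42, 2.55]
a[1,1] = -92.42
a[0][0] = -74.75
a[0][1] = 87.72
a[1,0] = -86.83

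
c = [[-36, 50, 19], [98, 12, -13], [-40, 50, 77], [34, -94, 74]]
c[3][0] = 34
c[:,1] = [50, 12, 50, -94]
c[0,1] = 50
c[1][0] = 98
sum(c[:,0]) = 56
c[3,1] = -94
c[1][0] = 98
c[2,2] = 77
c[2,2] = 77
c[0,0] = -36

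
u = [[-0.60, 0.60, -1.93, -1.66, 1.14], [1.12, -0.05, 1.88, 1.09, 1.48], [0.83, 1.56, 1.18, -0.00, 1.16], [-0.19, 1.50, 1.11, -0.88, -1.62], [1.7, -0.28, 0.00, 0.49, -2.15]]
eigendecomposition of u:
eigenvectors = [[(0.57+0j), (0.57-0j), 0.34-0.28j, (0.34+0.28j), 0.12+0.00j], [-0.26-0.33j, -0.26+0.33j, 0.07+0.36j, (0.07-0.36j), -0.53+0.00j], [(-0.28-0.39j), (-0.28+0.39j), 0.10-0.05j, (0.1+0.05j), 0.44+0.00j], [-0.47-0.11j, (-0.47+0.11j), -0.28-0.46j, (-0.28+0.46j), -0.72+0.00j], [(0.19-0.05j), 0.19+0.05j, (-0.61+0j), (-0.61-0j), 0.00+0.00j]]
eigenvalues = [(1.8+1.18j), (1.8-1.18j), (-2.83+1.3j), (-2.83-1.3j), (-0.43+0j)]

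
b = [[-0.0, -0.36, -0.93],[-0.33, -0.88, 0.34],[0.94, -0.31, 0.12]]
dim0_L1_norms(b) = [1.27, 1.55, 1.39]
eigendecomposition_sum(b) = [[0.05+0.44j, -0.03-0.15j, -0.47+0.06j],[-0.01-0.15j, (0.01+0.05j), (0.16-0.01j)],[0.47-0.05j, -0.16+0.03j, 0.06+0.49j]] + [[0.05-0.44j, -0.03+0.15j, (-0.47-0.06j)], [(-0.01+0.15j), 0.01-0.05j, (0.16+0.01j)], [0.47+0.05j, -0.16-0.03j, (0.06-0.49j)]] + [[-0.11+0.00j, (-0.31-0j), 0.01+0.00j], [-0.31+0.00j, -0.89-0.00j, 0.01+0.00j], [0.00-0.00j, 0.01+0.00j, -0.00-0.00j]]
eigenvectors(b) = [[0.67j, -0.67j, (0.33+0j)], [(0.01-0.23j), 0.01+0.23j, 0.94+0.00j], [(0.71+0j), 0.71-0.00j, (-0.01+0j)]]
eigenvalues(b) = [(0.12+0.99j), (0.12-0.99j), (-1+0j)]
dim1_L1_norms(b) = [1.29, 1.55, 1.37]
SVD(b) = [[0.09, -0.99, 0.13],[0.89, 0.02, -0.46],[0.46, 0.15, 0.88]] @ diag([1.0003536958531614, 0.9972409142218351, 0.9961440870651793]) @ [[0.14, -0.95, 0.28],[0.14, 0.29, 0.95],[0.98, 0.09, -0.17]]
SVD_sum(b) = [[0.01, -0.08, 0.02], [0.12, -0.84, 0.24], [0.06, -0.43, 0.13]] + [[-0.14, -0.29, -0.93], [0.0, 0.01, 0.02], [0.02, 0.04, 0.14]] + [[0.12, 0.01, -0.02],[-0.45, -0.04, 0.08],[0.86, 0.08, -0.15]]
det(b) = -0.99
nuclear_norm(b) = 2.99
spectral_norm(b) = 1.00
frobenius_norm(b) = 1.73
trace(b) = -0.76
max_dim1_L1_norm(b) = 1.55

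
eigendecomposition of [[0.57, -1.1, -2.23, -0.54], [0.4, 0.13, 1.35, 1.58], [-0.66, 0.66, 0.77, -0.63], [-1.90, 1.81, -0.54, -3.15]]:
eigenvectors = [[0.09, -0.80, 0.86, -0.17],  [-0.39, 0.34, 0.27, 0.68],  [0.18, 0.35, 0.18, -0.48],  [0.90, 0.36, -0.4, 0.53]]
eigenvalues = [-4.24, 2.26, 0.0, 0.29]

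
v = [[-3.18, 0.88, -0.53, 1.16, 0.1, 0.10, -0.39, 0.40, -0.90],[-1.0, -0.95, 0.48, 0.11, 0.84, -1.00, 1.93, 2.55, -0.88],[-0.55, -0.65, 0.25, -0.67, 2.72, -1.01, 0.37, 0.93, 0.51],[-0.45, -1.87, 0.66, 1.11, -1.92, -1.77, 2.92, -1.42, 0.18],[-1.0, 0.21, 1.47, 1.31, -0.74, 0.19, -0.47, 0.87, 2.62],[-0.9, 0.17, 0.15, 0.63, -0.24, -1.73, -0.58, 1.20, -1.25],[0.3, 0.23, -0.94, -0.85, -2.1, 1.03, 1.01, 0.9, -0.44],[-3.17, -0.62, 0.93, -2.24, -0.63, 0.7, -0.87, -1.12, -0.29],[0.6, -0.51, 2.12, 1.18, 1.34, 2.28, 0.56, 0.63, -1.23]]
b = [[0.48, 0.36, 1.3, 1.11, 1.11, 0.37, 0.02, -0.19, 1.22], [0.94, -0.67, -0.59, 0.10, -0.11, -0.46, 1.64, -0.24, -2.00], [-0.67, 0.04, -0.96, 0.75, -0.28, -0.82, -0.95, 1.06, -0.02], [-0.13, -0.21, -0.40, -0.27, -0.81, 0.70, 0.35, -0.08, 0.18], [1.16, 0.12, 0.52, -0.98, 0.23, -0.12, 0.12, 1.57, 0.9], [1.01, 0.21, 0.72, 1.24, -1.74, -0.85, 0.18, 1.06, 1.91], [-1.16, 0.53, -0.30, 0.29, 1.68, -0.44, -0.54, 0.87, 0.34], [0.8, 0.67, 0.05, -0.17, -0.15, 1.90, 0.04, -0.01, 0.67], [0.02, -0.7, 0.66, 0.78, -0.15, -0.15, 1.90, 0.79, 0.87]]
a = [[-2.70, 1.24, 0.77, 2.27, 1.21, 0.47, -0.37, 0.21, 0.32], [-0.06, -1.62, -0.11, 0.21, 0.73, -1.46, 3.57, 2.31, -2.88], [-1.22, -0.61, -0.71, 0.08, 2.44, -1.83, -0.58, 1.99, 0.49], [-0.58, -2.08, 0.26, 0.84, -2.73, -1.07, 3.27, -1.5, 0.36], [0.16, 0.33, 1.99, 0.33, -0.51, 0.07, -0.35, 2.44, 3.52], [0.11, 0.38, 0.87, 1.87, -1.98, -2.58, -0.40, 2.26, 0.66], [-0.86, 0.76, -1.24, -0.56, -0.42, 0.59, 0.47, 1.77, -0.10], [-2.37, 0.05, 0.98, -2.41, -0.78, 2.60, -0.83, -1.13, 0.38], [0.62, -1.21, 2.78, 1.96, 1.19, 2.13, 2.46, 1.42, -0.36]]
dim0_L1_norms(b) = [6.37, 3.51, 5.5, 5.69, 6.26, 5.81, 5.74, 5.87, 8.11]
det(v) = 153.69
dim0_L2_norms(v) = [4.89, 2.52, 3.07, 3.5, 4.36, 3.87, 3.9, 3.77, 3.48]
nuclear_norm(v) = 30.66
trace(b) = -1.72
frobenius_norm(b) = 7.52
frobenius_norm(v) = 11.29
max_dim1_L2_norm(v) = 4.77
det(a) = -52149.35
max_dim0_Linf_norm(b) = 2.0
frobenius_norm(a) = 13.85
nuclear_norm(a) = 36.99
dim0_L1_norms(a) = [8.68, 8.28, 9.71, 10.53, 11.99, 12.8, 12.3, 15.03, 9.07]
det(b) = 25.25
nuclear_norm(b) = 19.13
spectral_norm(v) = 5.12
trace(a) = -8.30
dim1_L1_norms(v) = [7.64, 9.74, 7.66, 12.3, 8.88, 6.85, 7.8, 10.57, 10.45]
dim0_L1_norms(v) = [11.15, 6.09, 7.53, 9.26, 10.63, 9.81, 9.1, 10.02, 8.3]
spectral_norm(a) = 7.41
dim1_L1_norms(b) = [6.16, 6.75, 5.55, 3.13, 5.72, 8.92, 6.15, 4.46, 6.02]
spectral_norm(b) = 4.29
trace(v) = -6.58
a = b + v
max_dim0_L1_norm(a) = 15.03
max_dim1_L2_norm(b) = 3.42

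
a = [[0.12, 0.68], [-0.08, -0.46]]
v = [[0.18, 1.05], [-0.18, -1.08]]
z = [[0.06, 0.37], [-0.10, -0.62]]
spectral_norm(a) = 0.83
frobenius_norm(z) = 0.73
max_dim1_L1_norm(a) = 0.8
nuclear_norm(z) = 0.73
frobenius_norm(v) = 1.53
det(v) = -0.01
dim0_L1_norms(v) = [0.36, 2.13]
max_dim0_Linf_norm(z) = 0.62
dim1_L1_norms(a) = [0.8, 0.54]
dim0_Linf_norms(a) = [0.12, 0.68]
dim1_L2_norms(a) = [0.69, 0.47]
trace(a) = -0.34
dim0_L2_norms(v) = [0.25, 1.51]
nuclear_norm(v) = 1.53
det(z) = -0.00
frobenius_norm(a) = 0.83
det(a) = -0.00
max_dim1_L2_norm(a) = 0.69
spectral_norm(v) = 1.53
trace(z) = -0.56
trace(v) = -0.90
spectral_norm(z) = 0.73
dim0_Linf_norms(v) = [0.18, 1.08]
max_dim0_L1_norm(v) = 2.13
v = z + a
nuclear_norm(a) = 0.83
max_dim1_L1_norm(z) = 0.72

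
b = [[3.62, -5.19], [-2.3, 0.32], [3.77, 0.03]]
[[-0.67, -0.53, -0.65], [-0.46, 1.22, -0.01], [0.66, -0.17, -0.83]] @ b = [[-3.66, 3.29], [-4.51, 2.78], [-0.35, -3.5]]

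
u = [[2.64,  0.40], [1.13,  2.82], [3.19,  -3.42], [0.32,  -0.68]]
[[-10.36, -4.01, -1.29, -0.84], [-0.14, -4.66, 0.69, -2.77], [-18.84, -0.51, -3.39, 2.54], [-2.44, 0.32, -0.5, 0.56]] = u @ [[-4.17, -1.35, -0.56, -0.18],  [1.62, -1.11, 0.47, -0.91]]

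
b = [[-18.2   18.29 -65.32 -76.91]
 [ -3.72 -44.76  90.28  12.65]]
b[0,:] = [-18.2, 18.29, -65.32, -76.91]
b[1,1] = -44.76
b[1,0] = -3.72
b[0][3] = -76.91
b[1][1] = -44.76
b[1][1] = -44.76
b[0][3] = -76.91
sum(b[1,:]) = 54.45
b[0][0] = -18.2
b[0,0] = -18.2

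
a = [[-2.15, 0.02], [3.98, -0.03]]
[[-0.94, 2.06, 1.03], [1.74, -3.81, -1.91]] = a@[[0.43, -0.96, -0.47], [-0.86, -0.36, 1.15]]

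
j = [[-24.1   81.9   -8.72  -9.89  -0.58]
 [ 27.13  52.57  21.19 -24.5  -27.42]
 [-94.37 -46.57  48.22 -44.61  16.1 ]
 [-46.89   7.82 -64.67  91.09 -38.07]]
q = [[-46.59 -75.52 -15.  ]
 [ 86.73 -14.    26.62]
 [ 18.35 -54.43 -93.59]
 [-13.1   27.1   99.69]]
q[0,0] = -46.59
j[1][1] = 52.57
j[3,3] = 91.09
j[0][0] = -24.1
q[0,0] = -46.59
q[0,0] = -46.59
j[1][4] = -27.42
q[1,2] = 26.62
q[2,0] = 18.35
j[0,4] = -0.58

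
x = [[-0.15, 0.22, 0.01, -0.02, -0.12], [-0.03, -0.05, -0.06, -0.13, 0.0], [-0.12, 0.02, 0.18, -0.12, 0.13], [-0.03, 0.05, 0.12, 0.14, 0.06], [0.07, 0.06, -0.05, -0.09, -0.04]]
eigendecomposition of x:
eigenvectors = [[(-0.81+0j), -0.81-0.00j, -0.02-0.14j, (-0.02+0.14j), (-0.04+0j)], [-0.10-0.28j, (-0.1+0.28j), (0.06-0.36j), (0.06+0.36j), 0.38+0.00j], [(-0.27-0.22j), (-0.27+0.22j), -0.64+0.00j, -0.64-0.00j, -0.60+0.00j], [(-0.01+0.08j), (-0.01-0.08j), -0.23+0.48j, -0.23-0.48j, 0.08+0.00j], [(0.08+0.34j), (0.08-0.34j), -0.03-0.39j, -0.03+0.39j, 0.70+0.00j]]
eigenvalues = [(-0.11+0.13j), (-0.11-0.13j), (0.14+0.16j), (0.14-0.16j), (0.02+0j)]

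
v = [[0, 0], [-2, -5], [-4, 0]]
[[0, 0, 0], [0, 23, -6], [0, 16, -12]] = v @ [[0, -4, 3], [0, -3, 0]]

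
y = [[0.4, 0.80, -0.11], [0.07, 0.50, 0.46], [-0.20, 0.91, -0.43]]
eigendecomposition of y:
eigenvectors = [[-0.29, 0.99, 0.85], [0.33, 0.06, 0.48], [-0.9, -0.15, 0.21]]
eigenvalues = [-0.83, 0.47, 0.83]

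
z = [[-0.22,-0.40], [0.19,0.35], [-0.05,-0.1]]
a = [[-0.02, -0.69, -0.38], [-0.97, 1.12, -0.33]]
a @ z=[[-0.11, -0.2],[0.44, 0.81]]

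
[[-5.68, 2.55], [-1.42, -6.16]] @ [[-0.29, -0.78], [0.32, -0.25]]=[[2.46, 3.79], [-1.56, 2.65]]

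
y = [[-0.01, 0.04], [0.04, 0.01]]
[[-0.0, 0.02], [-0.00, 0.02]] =y@ [[-0.02, 0.43], [-0.12, 0.56]]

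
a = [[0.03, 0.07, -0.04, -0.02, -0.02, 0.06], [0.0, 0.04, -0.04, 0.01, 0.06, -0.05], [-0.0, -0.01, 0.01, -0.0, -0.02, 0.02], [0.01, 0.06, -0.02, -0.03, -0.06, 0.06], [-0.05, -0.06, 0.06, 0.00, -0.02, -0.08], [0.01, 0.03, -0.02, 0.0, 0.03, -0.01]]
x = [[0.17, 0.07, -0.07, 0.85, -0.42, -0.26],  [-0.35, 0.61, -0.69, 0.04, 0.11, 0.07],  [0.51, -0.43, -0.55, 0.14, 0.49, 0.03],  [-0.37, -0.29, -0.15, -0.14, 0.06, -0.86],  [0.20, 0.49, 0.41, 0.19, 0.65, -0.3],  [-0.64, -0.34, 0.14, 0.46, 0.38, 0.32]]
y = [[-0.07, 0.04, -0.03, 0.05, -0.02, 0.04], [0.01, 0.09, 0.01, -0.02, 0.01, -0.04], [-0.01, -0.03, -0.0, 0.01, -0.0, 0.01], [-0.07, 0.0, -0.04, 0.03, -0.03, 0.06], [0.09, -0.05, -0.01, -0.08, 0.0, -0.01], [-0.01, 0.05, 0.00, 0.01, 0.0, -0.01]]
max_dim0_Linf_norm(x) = 0.86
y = a @ x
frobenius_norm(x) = 2.45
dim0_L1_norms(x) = [2.24, 2.23, 2.01, 1.82, 2.11, 1.84]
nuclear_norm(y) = 0.39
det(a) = -0.00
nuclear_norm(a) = 0.38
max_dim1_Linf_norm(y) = 0.09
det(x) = -1.00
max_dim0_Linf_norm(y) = 0.09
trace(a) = 0.02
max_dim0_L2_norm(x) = 1.01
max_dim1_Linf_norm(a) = 0.08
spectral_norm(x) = 1.01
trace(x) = 1.06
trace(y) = 0.04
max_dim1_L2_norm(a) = 0.13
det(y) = -0.00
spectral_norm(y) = 0.19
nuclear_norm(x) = 6.00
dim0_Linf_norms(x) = [0.64, 0.61, 0.69, 0.85, 0.65, 0.86]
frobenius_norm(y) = 0.24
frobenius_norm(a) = 0.23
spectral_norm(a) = 0.19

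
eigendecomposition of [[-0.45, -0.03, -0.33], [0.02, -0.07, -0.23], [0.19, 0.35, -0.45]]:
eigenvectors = [[(-0.67+0j),-0.67-0.00j,0.69+0.00j], [(-0.15+0.32j),(-0.15-0.32j),-0.61+0.00j], [0.19+0.62j,0.19-0.62j,-0.39+0.00j]]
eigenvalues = [(-0.37+0.32j), (-0.37-0.32j), (-0.24+0j)]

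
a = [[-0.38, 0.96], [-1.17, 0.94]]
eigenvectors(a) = [[(-0.42+0.53j), -0.42-0.53j], [(-0.74+0j), (-0.74-0j)]]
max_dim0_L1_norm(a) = 1.9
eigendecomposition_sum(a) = [[(-0.19+0.53j),0.48-0.16j], [(-0.58+0.2j),0.47+0.30j]] + [[-0.19-0.53j, (0.48+0.16j)], [-0.58-0.20j, (0.47-0.3j)]]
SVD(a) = [[-0.55, -0.84], [-0.84, 0.55]] @ diag([1.7694926176889736, 0.4328924530922457]) @ [[0.67, -0.74], [-0.74, -0.67]]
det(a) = 0.77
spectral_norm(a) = 1.77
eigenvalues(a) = [(0.28+0.83j), (0.28-0.83j)]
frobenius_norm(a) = 1.82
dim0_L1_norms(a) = [1.55, 1.9]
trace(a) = 0.56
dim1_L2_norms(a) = [1.03, 1.5]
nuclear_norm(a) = 2.20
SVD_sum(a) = [[-0.65, 0.72], [-0.99, 1.1]] + [[0.27, 0.24], [-0.18, -0.16]]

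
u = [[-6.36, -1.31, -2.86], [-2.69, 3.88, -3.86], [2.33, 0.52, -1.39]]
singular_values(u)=[8.3, 4.83, 1.7]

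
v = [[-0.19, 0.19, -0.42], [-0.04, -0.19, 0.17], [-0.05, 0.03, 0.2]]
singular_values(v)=[0.56, 0.15, 0.15]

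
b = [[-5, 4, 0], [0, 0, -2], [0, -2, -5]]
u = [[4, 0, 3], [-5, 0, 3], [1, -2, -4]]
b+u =[[-1, 4, 3], [-5, 0, 1], [1, -4, -9]]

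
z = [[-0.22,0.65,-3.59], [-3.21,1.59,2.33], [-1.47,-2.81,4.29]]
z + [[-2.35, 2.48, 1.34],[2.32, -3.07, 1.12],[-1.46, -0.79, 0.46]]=[[-2.57, 3.13, -2.25], [-0.89, -1.48, 3.45], [-2.93, -3.6, 4.75]]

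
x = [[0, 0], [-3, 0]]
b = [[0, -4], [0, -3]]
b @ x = [[12, 0], [9, 0]]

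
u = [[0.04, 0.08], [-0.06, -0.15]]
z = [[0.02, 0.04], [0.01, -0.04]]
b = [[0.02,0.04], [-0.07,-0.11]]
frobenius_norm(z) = 0.06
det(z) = -0.00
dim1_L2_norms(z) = [0.04, 0.04]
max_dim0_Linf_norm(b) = 0.11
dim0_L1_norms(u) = [0.1, 0.23]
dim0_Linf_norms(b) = [0.07, 0.11]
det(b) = 0.00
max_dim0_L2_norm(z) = 0.06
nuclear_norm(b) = 0.14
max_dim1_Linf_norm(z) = 0.04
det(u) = -0.00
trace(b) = -0.09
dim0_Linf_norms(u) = [0.06, 0.15]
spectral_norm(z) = 0.06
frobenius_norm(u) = 0.18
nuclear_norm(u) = 0.19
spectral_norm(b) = 0.14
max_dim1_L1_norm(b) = 0.18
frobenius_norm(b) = 0.14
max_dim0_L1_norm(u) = 0.23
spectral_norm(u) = 0.18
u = z + b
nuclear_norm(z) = 0.08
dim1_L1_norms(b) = [0.06, 0.18]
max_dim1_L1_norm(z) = 0.06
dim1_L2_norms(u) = [0.09, 0.16]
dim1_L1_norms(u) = [0.12, 0.21]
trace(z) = -0.02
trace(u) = -0.11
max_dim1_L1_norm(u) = 0.21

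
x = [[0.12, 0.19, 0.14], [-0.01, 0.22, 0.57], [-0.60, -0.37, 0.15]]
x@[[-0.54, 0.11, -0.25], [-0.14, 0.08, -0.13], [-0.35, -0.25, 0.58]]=[[-0.14, -0.01, 0.03], [-0.22, -0.13, 0.30], [0.32, -0.13, 0.29]]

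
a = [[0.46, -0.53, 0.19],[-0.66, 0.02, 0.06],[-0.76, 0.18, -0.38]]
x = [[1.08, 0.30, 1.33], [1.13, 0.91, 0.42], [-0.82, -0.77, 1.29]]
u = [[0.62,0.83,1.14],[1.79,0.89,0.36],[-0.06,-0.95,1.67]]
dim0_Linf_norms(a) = [0.76, 0.53, 0.38]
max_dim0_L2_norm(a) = 1.11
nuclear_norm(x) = 4.26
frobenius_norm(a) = 1.31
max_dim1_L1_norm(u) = 3.04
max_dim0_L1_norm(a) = 1.88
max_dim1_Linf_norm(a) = 0.76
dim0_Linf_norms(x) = [1.13, 0.91, 1.33]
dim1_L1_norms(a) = [1.18, 0.74, 1.32]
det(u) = -3.24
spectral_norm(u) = 2.39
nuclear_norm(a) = 1.89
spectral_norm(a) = 1.22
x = a + u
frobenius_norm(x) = 2.87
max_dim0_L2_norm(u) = 2.05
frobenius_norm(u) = 3.19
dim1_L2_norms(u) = [1.54, 2.03, 1.92]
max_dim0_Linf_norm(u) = 1.79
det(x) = 0.91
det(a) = 0.13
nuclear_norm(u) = 5.07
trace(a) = 0.10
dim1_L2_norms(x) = [1.74, 1.51, 1.71]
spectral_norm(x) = 2.19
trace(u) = 3.18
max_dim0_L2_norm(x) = 1.9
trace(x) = 3.28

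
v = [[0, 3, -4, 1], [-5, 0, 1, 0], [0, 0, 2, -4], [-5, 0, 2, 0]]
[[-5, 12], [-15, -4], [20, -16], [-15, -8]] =v @[[3, 0], [0, -2], [0, -4], [-5, 2]]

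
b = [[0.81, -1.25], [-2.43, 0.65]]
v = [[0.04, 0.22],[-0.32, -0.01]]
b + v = [[0.85, -1.03],[-2.75, 0.64]]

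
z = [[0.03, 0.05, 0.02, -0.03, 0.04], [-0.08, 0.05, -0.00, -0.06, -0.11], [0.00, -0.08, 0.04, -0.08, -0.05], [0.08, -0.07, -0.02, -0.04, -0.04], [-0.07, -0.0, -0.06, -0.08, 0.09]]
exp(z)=[[1.03, 0.05, 0.02, -0.03, 0.04], [-0.08, 1.05, 0.00, -0.05, -0.12], [0.0, -0.08, 1.04, -0.08, -0.05], [0.08, -0.07, -0.02, 0.96, -0.04], [-0.08, 0.00, -0.06, -0.08, 1.1]]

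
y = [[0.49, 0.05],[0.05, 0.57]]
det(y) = 0.28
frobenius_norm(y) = 0.75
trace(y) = 1.06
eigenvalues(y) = [0.47, 0.59]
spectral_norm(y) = 0.59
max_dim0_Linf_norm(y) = 0.57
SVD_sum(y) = [[0.11, 0.23], [0.23, 0.48]] + [[0.38, -0.18], [-0.18, 0.09]]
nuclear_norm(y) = 1.06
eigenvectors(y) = [[-0.9, -0.43], [0.43, -0.90]]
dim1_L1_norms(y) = [0.54, 0.62]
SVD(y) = [[0.43, 0.90], [0.90, -0.43]] @ diag([0.5940312423743285, 0.46596875762567147]) @ [[0.43,  0.9], [0.90,  -0.43]]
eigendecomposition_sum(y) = [[0.38, -0.18],[-0.18, 0.09]] + [[0.11, 0.23], [0.23, 0.48]]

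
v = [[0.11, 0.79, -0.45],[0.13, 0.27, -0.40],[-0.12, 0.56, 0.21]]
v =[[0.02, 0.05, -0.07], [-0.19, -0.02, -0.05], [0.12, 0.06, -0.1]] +[[0.09, 0.74, -0.38], [0.32, 0.29, -0.35], [-0.24, 0.50, 0.31]]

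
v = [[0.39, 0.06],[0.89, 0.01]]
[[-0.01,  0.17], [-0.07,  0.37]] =v @ [[-0.08, 0.42],[0.38, 0.08]]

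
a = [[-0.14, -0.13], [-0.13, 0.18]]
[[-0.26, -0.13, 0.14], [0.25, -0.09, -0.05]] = a @ [[0.32, 0.86, -0.46], [1.62, 0.11, -0.59]]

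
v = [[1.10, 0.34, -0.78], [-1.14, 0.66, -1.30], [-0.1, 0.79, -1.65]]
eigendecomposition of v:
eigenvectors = [[-0.52,0.02,0.15], [0.81,0.90,0.7], [0.26,0.43,0.69]]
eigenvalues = [0.97, 0.01, -0.87]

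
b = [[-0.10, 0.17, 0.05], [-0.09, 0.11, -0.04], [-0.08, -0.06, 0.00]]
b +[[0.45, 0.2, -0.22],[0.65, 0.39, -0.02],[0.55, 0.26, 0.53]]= [[0.35, 0.37, -0.17],[0.56, 0.50, -0.06],[0.47, 0.2, 0.53]]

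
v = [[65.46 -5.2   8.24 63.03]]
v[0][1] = -5.2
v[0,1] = -5.2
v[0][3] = 63.03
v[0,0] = 65.46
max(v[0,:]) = 65.46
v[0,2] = 8.24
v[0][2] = 8.24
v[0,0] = 65.46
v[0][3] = 63.03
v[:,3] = [63.03]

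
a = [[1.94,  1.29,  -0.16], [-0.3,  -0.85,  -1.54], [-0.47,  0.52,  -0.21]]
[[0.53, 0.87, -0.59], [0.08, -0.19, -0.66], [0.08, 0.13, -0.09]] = a @[[0.13, 0.19, -0.18],[0.19, 0.37, -0.12],[-0.18, -0.12, 0.53]]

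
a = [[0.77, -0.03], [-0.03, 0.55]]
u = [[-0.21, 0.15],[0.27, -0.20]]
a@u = [[-0.17, 0.12], [0.15, -0.11]]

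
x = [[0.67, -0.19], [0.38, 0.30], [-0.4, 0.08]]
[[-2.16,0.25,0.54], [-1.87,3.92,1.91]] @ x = [[-1.57, 0.53],[-0.53, 1.68]]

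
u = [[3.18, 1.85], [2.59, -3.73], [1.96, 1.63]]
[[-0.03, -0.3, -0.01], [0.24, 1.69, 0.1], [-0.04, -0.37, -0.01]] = u @ [[0.02, 0.12, 0.01], [-0.05, -0.37, -0.02]]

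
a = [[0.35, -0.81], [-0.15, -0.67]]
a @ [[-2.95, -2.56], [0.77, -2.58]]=[[-1.66, 1.19], [-0.07, 2.11]]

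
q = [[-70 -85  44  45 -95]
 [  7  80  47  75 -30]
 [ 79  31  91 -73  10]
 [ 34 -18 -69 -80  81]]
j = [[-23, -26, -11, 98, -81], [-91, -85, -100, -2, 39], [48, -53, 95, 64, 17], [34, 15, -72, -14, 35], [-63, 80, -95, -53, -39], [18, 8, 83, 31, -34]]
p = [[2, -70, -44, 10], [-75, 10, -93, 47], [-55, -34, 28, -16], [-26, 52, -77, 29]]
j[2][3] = 64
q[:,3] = [45, 75, -73, -80]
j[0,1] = -26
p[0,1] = -70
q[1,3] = 75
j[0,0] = -23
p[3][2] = -77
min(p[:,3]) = -16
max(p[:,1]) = 52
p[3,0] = -26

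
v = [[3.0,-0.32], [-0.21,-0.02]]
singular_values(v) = [3.02, 0.04]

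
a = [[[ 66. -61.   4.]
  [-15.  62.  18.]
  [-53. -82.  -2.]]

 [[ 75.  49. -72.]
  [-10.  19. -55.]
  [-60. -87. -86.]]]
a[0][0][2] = 4.0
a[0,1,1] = 62.0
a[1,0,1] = 49.0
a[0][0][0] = 66.0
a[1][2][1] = -87.0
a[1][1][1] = 19.0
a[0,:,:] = [[66.0, -61.0, 4.0], [-15.0, 62.0, 18.0], [-53.0, -82.0, -2.0]]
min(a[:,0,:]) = -72.0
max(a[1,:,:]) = 75.0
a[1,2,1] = -87.0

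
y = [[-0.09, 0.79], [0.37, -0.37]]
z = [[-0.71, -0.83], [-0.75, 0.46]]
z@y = [[-0.24, -0.25], [0.24, -0.76]]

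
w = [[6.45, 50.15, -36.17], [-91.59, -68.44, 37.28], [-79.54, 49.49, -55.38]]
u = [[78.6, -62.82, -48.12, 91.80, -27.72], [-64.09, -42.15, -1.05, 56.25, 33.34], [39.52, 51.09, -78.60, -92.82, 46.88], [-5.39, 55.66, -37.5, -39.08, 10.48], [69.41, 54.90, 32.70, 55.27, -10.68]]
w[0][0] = 6.45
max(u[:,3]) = 91.8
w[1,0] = -91.59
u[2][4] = 46.88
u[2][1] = 51.09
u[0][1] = -62.82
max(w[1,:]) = 37.28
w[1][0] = -91.59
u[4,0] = 69.41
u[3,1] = 55.66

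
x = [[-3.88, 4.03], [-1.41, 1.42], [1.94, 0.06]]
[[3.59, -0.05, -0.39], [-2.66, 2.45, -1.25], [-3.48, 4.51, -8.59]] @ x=[[-14.62, 14.37], [4.44, -7.32], [-9.52, -8.14]]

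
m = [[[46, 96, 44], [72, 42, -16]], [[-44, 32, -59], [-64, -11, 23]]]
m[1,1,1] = -11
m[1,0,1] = 32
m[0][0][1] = 96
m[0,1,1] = 42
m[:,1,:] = [[72, 42, -16], [-64, -11, 23]]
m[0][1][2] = -16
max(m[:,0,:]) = 96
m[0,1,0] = 72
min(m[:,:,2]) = -59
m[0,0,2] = 44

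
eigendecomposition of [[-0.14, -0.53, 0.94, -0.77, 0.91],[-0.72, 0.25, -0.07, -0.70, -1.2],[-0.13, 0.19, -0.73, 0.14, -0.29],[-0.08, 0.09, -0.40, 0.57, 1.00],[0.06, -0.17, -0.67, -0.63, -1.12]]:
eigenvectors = [[-0.32+0.00j, 0.32+0.00j, (-0.61+0.2j), (-0.61-0.2j), (-0.84+0j)], [0.91+0.00j, 0.79+0.00j, (-0.7+0j), (-0.7-0j), (-0.18+0j)], [(0.14+0j), (-0.01+0j), 0.09+0.02j, 0.09-0.02j, (0.19+0j)], [(-0.19+0j), -0.49+0.00j, 0.18+0.15j, 0.18-0.15j, (-0.23+0j)], [-0.08+0.00j, 0.16+0.00j, (-0.17-0.09j), (-0.17+0.09j), 0.42+0.00j]]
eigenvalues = [(0.74+0j), (0.15+0j), (-0.47+0.19j), (-0.47-0.19j), (-1.13+0j)]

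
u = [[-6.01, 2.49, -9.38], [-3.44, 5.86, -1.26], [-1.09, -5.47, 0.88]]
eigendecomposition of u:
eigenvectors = [[(-0.93+0j), 0.62-0.08j, 0.62+0.08j], [(-0.25+0j), 0.29+0.34j, (0.29-0.34j)], [(-0.27+0j), -0.64+0.00j, (-0.64-0j)]]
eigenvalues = [(-8.05+0j), (4.39+2.73j), (4.39-2.73j)]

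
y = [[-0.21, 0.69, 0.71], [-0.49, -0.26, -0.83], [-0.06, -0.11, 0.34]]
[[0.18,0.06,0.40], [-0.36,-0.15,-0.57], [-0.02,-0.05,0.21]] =y@[[0.4, 0.27, 0.11],[0.27, 0.21, -0.04],[0.11, -0.04, 0.63]]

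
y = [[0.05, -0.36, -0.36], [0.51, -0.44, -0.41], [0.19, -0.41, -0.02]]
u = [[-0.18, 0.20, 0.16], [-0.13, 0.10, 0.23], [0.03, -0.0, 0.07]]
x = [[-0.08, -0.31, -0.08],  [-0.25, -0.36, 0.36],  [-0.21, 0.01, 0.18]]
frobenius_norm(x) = 0.71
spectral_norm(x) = 0.63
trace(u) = -0.01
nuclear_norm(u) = 0.55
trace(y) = -0.41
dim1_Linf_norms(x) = [0.31, 0.36, 0.21]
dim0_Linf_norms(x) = [0.25, 0.36, 0.36]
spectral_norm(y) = 0.98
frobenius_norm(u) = 0.43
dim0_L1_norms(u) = [0.34, 0.3, 0.46]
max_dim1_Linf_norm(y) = 0.51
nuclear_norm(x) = 1.05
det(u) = 0.00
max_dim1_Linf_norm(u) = 0.23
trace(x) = -0.26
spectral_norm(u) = 0.41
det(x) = 0.02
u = x @ y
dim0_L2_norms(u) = [0.22, 0.22, 0.29]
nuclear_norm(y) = 1.48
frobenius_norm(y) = 1.04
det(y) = 0.06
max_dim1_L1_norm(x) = 0.97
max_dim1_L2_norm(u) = 0.31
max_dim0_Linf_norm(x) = 0.36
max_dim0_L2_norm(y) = 0.7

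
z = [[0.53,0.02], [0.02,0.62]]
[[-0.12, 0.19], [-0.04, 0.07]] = z @ [[-0.23, 0.36],[-0.06, 0.10]]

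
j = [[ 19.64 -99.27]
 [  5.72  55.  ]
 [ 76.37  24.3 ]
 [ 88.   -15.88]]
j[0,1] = -99.27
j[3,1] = -15.88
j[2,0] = 76.37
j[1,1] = 55.0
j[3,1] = -15.88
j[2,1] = 24.3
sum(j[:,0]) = 189.73000000000002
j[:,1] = [-99.27, 55.0, 24.3, -15.88]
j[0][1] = -99.27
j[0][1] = -99.27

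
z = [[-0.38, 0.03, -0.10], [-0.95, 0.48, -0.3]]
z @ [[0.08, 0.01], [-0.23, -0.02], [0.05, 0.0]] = [[-0.04, -0.0],[-0.20, -0.02]]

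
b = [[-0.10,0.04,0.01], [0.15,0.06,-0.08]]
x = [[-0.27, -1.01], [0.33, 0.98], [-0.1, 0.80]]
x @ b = [[-0.12, -0.07, 0.08],[0.11, 0.07, -0.08],[0.13, 0.04, -0.06]]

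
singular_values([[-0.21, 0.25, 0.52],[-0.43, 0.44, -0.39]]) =[0.73, 0.61]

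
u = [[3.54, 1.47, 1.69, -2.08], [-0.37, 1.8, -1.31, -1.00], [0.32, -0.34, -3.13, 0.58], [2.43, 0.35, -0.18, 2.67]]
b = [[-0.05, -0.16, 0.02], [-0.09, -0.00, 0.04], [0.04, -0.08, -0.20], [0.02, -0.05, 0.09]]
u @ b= [[-0.28, -0.60, -0.4], [-0.22, 0.21, 0.24], [-0.10, 0.17, 0.67], [-0.11, -0.51, 0.34]]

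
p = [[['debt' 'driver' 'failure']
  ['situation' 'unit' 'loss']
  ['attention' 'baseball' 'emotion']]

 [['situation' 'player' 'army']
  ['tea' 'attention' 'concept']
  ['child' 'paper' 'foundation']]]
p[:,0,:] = [['debt', 'driver', 'failure'], ['situation', 'player', 'army']]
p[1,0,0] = 'situation'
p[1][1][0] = 'tea'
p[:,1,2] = ['loss', 'concept']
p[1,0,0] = 'situation'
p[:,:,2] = [['failure', 'loss', 'emotion'], ['army', 'concept', 'foundation']]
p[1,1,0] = 'tea'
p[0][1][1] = 'unit'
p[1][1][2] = 'concept'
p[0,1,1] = 'unit'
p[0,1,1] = 'unit'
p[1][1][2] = 'concept'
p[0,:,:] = [['debt', 'driver', 'failure'], ['situation', 'unit', 'loss'], ['attention', 'baseball', 'emotion']]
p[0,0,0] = 'debt'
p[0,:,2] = ['failure', 'loss', 'emotion']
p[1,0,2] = 'army'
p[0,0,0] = 'debt'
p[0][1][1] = 'unit'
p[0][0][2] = 'failure'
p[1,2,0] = 'child'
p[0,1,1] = 'unit'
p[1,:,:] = [['situation', 'player', 'army'], ['tea', 'attention', 'concept'], ['child', 'paper', 'foundation']]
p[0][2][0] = 'attention'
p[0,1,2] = 'loss'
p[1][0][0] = 'situation'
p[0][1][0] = 'situation'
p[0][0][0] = 'debt'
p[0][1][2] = 'loss'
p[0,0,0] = 'debt'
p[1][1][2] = 'concept'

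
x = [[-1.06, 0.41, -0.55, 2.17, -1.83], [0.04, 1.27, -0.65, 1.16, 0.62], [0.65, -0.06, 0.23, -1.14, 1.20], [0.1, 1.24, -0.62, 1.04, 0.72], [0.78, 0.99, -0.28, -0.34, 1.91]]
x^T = [[-1.06, 0.04, 0.65, 0.1, 0.78], [0.41, 1.27, -0.06, 1.24, 0.99], [-0.55, -0.65, 0.23, -0.62, -0.28], [2.17, 1.16, -1.14, 1.04, -0.34], [-1.83, 0.62, 1.20, 0.72, 1.91]]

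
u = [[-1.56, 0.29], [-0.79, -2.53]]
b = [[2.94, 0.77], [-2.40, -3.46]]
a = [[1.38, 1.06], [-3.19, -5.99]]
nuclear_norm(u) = 4.23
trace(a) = -4.61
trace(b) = -0.52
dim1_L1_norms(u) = [1.85, 3.32]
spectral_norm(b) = 4.91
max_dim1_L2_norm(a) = 6.79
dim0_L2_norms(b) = [3.8, 3.54]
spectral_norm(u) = 2.66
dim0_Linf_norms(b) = [2.94, 3.46]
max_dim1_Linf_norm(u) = 2.53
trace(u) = -4.09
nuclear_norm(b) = 6.60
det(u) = 4.18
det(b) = -8.32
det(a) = -4.88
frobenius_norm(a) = 7.01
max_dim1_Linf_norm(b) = 3.46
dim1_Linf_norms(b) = [2.94, 3.46]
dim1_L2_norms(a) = [1.74, 6.79]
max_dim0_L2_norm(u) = 2.55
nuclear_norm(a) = 7.67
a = b + u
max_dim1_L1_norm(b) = 5.86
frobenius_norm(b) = 5.19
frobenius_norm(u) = 3.09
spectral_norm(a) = 6.97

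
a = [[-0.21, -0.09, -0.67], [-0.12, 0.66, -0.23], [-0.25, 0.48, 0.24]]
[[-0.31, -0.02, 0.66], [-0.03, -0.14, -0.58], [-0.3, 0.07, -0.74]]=a @[[1.56, -0.52, -0.05],[0.22, -0.23, -1.17],[-0.05, 0.23, -0.81]]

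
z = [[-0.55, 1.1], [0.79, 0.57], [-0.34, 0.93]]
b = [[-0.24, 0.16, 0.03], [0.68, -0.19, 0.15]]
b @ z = [[0.25,-0.14], [-0.58,0.78]]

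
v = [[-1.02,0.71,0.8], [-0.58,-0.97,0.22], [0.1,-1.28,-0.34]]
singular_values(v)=[1.87, 1.33, 0.03]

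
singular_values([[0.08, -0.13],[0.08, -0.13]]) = [0.22, 0.0]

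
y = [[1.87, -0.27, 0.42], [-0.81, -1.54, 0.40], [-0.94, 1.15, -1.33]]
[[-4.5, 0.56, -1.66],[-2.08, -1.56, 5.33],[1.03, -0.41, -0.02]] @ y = [[-7.31,-1.56,0.54],[-7.64,9.09,-8.59],[2.28,0.33,0.3]]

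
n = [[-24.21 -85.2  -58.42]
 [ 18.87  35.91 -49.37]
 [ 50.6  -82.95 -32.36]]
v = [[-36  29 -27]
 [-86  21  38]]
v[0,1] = 29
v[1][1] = 21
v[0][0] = -36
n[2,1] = -82.95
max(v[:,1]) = 29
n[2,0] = 50.6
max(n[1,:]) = 35.91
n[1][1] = 35.91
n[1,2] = -49.37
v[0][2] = -27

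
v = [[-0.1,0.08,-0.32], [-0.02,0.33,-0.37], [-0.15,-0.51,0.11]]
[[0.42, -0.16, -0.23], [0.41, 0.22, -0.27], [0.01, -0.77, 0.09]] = v @ [[-0.52, 0.73, 0.39], [-0.13, 1.44, -0.16], [-1.19, 0.64, 0.57]]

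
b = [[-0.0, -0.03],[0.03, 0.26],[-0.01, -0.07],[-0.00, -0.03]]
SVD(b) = [[-0.11, -0.65],[0.95, -0.05],[-0.26, 0.38],[-0.11, -0.65]] @ diag([0.2743588265654882, 0.005218647871661883]) @ [[0.11, 0.99],[-0.99, 0.11]]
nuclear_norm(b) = 0.28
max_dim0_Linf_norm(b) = 0.26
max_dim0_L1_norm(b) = 0.39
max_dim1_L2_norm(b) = 0.26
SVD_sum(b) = [[-0.00, -0.03], [0.03, 0.26], [-0.01, -0.07], [-0.00, -0.03]] + [[0.0,-0.0],  [0.0,-0.0],  [-0.00,0.00],  [0.00,-0.00]]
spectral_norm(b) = 0.27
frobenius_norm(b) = 0.27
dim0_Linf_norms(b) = [0.03, 0.26]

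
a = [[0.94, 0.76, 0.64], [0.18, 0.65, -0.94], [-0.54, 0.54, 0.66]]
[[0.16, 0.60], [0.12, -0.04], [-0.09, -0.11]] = a@[[0.16, 0.47], [0.06, 0.06], [-0.06, 0.17]]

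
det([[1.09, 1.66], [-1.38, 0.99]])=3.370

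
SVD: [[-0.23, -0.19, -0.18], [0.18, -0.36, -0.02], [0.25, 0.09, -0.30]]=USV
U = [[-0.26, -0.54, -0.80], [-0.84, -0.28, 0.46], [-0.47, 0.8, -0.38]]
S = [0.43, 0.41, 0.31]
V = [[-0.49, 0.73, 0.48], [0.67, 0.67, -0.34], [0.57, -0.16, 0.81]]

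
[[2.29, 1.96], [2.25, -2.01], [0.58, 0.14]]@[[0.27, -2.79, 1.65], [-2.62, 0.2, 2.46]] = [[-4.52, -6.0, 8.60], [5.87, -6.68, -1.23], [-0.21, -1.59, 1.30]]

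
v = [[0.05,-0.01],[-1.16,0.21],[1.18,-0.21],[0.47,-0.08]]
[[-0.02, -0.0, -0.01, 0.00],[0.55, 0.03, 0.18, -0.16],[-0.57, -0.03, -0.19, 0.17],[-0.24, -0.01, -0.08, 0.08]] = v @[[-1.25, 0.08, -0.61, 0.55], [-4.3, 0.58, -2.53, 2.28]]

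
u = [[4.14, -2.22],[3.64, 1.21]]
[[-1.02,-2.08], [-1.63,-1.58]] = u @ [[-0.37, -0.46],[-0.23, 0.08]]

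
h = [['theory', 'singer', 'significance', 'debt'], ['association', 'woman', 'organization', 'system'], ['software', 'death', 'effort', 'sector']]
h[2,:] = ['software', 'death', 'effort', 'sector']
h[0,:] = ['theory', 'singer', 'significance', 'debt']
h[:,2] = ['significance', 'organization', 'effort']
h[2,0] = 'software'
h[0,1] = 'singer'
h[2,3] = 'sector'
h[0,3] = 'debt'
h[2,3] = 'sector'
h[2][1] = 'death'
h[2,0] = 'software'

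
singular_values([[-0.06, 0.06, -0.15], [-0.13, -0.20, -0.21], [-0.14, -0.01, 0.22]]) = [0.36, 0.24, 0.12]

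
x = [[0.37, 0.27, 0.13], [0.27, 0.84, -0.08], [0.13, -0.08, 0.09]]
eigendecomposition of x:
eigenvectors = [[-0.41, -0.78, -0.47], [-0.91, 0.34, 0.23], [0.02, -0.52, 0.85]]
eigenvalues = [0.96, 0.34, -0.0]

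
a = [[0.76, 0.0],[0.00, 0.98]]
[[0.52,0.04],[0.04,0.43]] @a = [[0.4, 0.04], [0.03, 0.42]]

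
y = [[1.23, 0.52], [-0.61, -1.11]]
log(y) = [[0.09-0.22j, 0.03-0.80j], [-0.03+0.93j, (-0.04+3.36j)]]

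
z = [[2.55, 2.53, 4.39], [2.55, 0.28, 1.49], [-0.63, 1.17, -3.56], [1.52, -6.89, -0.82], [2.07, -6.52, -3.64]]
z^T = [[2.55, 2.55, -0.63, 1.52, 2.07],  [2.53, 0.28, 1.17, -6.89, -6.52],  [4.39, 1.49, -3.56, -0.82, -3.64]]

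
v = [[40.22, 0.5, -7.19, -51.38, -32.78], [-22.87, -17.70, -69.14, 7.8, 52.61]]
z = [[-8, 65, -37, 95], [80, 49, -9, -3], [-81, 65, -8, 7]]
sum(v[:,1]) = -17.2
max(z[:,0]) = 80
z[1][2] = -9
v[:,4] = [-32.78, 52.61]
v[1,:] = [-22.87, -17.7, -69.14, 7.8, 52.61]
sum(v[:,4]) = 19.83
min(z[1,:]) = -9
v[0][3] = -51.38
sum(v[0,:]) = -50.63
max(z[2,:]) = 65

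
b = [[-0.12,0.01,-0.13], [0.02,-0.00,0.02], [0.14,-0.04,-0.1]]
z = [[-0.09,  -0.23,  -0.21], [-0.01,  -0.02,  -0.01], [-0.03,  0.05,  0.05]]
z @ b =[[-0.02,0.01,0.03], [-0.0,0.0,0.0], [0.01,-0.0,-0.0]]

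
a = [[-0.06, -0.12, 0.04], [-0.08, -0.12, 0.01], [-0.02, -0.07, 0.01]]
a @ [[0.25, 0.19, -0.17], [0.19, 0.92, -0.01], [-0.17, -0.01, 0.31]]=[[-0.04, -0.12, 0.02], [-0.04, -0.13, 0.02], [-0.02, -0.07, 0.01]]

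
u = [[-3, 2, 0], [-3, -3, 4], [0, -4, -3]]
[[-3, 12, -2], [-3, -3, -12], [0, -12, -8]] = u@[[1, -2, 2], [0, 3, 2], [0, 0, 0]]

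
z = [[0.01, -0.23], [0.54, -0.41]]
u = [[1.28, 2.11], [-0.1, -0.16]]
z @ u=[[0.04,  0.06], [0.73,  1.2]]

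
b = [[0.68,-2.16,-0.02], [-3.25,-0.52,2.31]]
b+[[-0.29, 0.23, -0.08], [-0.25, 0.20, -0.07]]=[[0.39, -1.93, -0.1],  [-3.5, -0.32, 2.24]]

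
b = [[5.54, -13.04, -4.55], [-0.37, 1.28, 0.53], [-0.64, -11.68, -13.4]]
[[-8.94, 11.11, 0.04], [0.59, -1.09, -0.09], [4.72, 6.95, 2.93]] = b @ [[-1.39,-0.23,-0.45], [0.28,-1.11,-0.18], [-0.53,0.46,-0.04]]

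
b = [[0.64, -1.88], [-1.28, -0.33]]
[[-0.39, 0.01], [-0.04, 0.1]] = b@ [[-0.02, -0.07], [0.2, -0.03]]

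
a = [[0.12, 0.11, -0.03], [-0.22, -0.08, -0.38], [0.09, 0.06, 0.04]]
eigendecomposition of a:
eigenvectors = [[(-0.14-0.44j), (-0.14+0.44j), -0.61+0.00j], [0.84+0.00j, (0.84-0j), 0.76+0.00j], [-0.19-0.19j, -0.19+0.19j, (0.21+0j)]]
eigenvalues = [(0.04+0.2j), (0.04-0.2j), (-0.01+0j)]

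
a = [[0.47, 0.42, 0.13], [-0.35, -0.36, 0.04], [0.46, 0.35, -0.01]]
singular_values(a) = [0.99, 0.12, 0.06]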